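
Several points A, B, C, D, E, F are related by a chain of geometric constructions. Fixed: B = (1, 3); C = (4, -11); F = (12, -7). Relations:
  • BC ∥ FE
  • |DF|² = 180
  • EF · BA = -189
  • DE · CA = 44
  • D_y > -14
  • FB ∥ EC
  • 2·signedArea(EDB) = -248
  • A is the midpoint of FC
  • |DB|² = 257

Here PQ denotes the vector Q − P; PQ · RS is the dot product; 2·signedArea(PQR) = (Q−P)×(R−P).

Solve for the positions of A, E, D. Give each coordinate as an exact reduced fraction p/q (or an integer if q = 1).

1. A_x = 8  [A is the midpoint of FC]
2. A_y = -9  [A is the midpoint of FC]
   → A = (8, -9)
3. E_x = 15  [FB ∥ EC ∩ BC ∥ FE]
4. E_y = -21  [FB ∥ EC ∩ BC ∥ FE]
   → E = (15, -21)
5. D_x = 0  [DE · CA = 44 ∩ 2·signedArea(EDB) = -248]
6. D_y = -13  [DE · CA = 44 ∩ 2·signedArea(EDB) = -248]
   → D = (0, -13)

A = (8, -9)
D = (0, -13)
E = (15, -21)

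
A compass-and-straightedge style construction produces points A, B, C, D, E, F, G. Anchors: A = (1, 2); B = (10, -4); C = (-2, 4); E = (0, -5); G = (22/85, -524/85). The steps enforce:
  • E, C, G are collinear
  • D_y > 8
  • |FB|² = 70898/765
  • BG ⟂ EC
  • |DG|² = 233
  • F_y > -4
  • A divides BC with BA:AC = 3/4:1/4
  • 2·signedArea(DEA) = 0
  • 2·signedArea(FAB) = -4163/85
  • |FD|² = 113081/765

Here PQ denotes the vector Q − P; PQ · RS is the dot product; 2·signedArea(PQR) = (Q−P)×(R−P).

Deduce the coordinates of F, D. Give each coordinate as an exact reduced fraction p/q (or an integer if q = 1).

D = (2, 9)
F = (107/255, -779/255)

1. F_x = 107/255  [line 6·x + 9·y + 2123/85 = 0 ∩ |FB|² = 70898/765]
2. F_y = -779/255  [line 6·x + 9·y + 2123/85 = 0 ∩ |FB|² = 70898/765]
   → F = (107/255, -779/255)
3. D_x = 2  [line -7·x + 1·y + 5 = 0 ∩ |DG|² = 233]
4. D_y = 9  [line -7·x + 1·y + 5 = 0 ∩ |DG|² = 233]
   → D = (2, 9)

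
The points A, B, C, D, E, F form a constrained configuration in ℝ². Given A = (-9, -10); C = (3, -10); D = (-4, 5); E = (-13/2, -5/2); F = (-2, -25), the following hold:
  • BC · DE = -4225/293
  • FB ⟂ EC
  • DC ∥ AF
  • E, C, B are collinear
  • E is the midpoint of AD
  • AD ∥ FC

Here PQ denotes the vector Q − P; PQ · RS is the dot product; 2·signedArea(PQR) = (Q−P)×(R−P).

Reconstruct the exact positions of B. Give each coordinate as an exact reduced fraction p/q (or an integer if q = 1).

B = (2114/293, -3905/293)

1. B_x = 2114/293  [E, C, B are collinear ∩ FB ⟂ EC]
2. B_y = -3905/293  [E, C, B are collinear ∩ FB ⟂ EC]
   → B = (2114/293, -3905/293)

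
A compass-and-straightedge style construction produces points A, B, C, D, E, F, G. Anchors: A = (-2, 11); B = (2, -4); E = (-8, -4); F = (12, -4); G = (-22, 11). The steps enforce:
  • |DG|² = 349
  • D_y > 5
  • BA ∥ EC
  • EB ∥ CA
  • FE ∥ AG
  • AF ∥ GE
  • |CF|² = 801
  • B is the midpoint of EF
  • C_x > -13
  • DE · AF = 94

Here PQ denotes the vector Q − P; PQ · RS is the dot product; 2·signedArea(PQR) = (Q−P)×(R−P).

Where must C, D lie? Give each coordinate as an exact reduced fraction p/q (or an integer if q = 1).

C = (-12, 11)
D = (-4, 6)

1. C_x = -12  [EB ∥ CA ∩ BA ∥ EC]
2. C_y = 11  [EB ∥ CA ∩ BA ∥ EC]
   → C = (-12, 11)
3. D_x = -4  [line -14·x + 15·y + -146 = 0 ∩ |DG|² = 349]
4. D_y = 6  [line -14·x + 15·y + -146 = 0 ∩ |DG|² = 349]
   → D = (-4, 6)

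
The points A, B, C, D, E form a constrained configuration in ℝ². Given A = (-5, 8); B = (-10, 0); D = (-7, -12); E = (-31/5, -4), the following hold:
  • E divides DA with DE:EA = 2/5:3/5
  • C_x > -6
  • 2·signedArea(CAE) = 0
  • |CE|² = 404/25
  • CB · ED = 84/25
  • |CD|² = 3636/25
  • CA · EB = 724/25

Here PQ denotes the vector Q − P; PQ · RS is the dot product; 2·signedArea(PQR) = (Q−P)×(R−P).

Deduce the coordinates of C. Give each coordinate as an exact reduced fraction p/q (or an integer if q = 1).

1. C_x = -29/5  [2·signedArea(CAE) = 0 ∩ CA · EB = 724/25]
2. C_y = 0  [2·signedArea(CAE) = 0 ∩ CA · EB = 724/25]
   → C = (-29/5, 0)

C = (-29/5, 0)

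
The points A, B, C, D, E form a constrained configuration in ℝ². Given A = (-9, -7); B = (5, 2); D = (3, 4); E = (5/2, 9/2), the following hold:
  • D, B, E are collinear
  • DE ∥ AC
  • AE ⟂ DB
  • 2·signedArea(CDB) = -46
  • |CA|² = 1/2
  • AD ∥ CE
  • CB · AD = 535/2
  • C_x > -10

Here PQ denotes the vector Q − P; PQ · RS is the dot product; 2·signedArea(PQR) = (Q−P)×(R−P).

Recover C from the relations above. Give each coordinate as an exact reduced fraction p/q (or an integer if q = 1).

C = (-19/2, -13/2)

1. C_x = -19/2  [AD ∥ CE ∩ DE ∥ AC]
2. C_y = -13/2  [AD ∥ CE ∩ DE ∥ AC]
   → C = (-19/2, -13/2)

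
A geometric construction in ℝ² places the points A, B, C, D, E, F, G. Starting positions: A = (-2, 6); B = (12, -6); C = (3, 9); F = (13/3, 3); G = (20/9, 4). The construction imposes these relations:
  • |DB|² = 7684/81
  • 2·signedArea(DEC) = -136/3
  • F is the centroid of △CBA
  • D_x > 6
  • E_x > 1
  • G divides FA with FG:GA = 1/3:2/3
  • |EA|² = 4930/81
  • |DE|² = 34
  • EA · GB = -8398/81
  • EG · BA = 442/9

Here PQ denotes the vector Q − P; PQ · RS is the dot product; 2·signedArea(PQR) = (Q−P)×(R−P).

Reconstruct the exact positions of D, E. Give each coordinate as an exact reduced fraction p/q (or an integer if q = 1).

D = (58/9, 2)
E = (13/9, -1)

1. E_x = 13/9  [EG · BA = 442/9 ∩ EA · GB = -8398/81]
2. E_y = -1  [EG · BA = 442/9 ∩ EA · GB = -8398/81]
   → E = (13/9, -1)
3. D_x = 58/9  [line -10·x + 14/9·y + 184/3 = 0 ∩ |DE|² = 34]
4. D_y = 2  [line -10·x + 14/9·y + 184/3 = 0 ∩ |DE|² = 34]
   → D = (58/9, 2)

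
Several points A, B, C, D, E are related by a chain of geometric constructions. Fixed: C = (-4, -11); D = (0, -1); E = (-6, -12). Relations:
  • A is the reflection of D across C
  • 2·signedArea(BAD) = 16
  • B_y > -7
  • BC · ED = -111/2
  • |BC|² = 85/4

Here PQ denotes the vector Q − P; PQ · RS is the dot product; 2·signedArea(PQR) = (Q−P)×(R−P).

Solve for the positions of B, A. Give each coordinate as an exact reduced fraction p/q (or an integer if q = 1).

A = (-8, -21)
B = (-3, -13/2)

1. B_x = -3  [line -6·x + -11·y + -179/2 = 0 ∩ |BC|² = 85/4]
2. B_y = -13/2  [line -6·x + -11·y + -179/2 = 0 ∩ |BC|² = 85/4]
   → B = (-3, -13/2)
3. A_x = -8  [2·signedArea(BAD) = 16 ∩ A is the reflection of D across C]
4. A_y = -21  [2·signedArea(BAD) = 16 ∩ A is the reflection of D across C]
   → A = (-8, -21)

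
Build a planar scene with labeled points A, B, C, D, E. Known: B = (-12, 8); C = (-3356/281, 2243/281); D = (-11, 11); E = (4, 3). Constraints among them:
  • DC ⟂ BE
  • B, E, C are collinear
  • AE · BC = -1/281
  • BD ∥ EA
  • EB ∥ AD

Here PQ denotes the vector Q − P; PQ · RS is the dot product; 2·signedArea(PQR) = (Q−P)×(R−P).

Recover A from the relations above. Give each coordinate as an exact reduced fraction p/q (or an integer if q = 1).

1. A_x = 5  [EB ∥ AD ∩ BD ∥ EA]
2. A_y = 6  [EB ∥ AD ∩ BD ∥ EA]
   → A = (5, 6)

A = (5, 6)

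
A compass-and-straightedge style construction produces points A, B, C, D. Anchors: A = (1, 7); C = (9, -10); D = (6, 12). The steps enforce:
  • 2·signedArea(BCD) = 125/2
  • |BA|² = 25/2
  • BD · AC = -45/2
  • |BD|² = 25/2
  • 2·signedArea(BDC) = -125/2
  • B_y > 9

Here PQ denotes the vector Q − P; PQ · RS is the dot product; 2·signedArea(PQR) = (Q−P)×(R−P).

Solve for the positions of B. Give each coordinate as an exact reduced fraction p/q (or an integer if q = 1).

1. B_x = 7/2  [2·signedArea(BDC) = -125/2 ∩ BD · AC = -45/2]
2. B_y = 19/2  [2·signedArea(BDC) = -125/2 ∩ BD · AC = -45/2]
   → B = (7/2, 19/2)

B = (7/2, 19/2)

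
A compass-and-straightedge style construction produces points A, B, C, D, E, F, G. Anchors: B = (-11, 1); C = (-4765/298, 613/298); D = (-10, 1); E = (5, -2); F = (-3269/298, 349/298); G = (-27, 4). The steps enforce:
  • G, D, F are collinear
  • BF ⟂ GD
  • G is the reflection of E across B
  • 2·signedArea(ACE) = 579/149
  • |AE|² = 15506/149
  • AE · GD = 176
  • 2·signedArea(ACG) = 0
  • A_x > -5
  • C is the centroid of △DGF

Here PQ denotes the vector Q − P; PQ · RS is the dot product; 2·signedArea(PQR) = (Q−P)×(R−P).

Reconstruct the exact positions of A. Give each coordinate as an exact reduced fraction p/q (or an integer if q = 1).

1. A_x = -742/149  [2·signedArea(ACG) = 0 ∩ AE · GD = 176]
2. A_y = 17/149  [2·signedArea(ACG) = 0 ∩ AE · GD = 176]
   → A = (-742/149, 17/149)

A = (-742/149, 17/149)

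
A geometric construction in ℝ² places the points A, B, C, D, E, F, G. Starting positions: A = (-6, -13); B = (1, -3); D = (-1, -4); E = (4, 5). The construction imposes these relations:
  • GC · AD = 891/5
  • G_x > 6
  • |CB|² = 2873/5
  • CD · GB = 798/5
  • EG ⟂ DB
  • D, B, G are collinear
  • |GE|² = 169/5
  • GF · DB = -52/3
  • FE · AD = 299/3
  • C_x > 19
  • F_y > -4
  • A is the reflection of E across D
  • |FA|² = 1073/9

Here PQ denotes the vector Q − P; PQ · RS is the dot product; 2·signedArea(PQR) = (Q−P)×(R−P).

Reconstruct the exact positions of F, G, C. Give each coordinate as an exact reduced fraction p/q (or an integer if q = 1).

C = (96/5, 63/5)
F = (-1/3, -11/3)
G = (33/5, -1/5)

1. G_x = 33/5  [D, B, G are collinear ∩ EG ⟂ DB]
2. G_y = -1/5  [D, B, G are collinear ∩ EG ⟂ DB]
   → G = (33/5, -1/5)
3. C_x = 96/5  [CD · GB = 798/5 ∩ GC · AD = 891/5]
4. C_y = 63/5  [CD · GB = 798/5 ∩ GC · AD = 891/5]
   → C = (96/5, 63/5)
5. F_x = -1/3  [FE · AD = 299/3 ∩ GF · DB = -52/3]
6. F_y = -11/3  [FE · AD = 299/3 ∩ GF · DB = -52/3]
   → F = (-1/3, -11/3)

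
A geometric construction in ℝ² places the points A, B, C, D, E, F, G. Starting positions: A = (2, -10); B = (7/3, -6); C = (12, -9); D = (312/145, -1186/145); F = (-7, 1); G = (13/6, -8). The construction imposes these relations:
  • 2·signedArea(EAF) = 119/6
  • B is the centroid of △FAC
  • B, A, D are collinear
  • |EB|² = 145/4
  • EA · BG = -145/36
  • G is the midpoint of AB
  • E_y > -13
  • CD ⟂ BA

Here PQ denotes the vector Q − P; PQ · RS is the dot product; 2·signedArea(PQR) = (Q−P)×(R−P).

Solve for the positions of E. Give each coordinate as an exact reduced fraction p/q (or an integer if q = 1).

E = (11/6, -12)

1. E_x = 11/6  [2·signedArea(EAF) = 119/6 ∩ EA · BG = -145/36]
2. E_y = -12  [2·signedArea(EAF) = 119/6 ∩ EA · BG = -145/36]
   → E = (11/6, -12)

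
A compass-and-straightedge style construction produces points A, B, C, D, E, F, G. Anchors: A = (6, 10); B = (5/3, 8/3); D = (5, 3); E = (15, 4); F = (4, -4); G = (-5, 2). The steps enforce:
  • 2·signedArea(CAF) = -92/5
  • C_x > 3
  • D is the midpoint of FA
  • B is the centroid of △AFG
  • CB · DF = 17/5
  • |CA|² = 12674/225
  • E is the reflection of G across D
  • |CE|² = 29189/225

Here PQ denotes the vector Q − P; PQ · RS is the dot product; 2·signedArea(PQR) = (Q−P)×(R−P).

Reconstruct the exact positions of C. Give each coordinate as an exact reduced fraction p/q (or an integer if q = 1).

1. C_x = 11/3  [CB · DF = 17/5 ∩ 2·signedArea(CAF) = -92/5]
2. C_y = 43/15  [CB · DF = 17/5 ∩ 2·signedArea(CAF) = -92/5]
   → C = (11/3, 43/15)

C = (11/3, 43/15)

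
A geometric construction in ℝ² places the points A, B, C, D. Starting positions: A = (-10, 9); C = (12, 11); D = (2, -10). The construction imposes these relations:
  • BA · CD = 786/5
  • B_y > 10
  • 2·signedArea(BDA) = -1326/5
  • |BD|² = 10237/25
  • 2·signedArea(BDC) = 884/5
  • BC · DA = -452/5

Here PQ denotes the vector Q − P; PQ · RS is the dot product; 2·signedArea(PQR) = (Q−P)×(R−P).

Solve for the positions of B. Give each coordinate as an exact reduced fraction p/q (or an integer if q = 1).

1. B_x = 16/5  [2·signedArea(BDA) = -1326/5 ∩ 2·signedArea(BDC) = 884/5]
2. B_y = 51/5  [2·signedArea(BDA) = -1326/5 ∩ 2·signedArea(BDC) = 884/5]
   → B = (16/5, 51/5)

B = (16/5, 51/5)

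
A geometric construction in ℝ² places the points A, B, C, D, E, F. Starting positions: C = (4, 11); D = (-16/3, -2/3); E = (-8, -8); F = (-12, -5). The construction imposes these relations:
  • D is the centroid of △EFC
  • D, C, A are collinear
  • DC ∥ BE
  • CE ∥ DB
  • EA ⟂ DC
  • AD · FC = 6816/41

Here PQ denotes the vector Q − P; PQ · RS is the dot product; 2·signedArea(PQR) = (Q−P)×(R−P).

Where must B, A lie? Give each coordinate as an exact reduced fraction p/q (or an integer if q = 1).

A = (-408/41, -264/41)
B = (-52/3, -59/3)

1. B_x = -52/3  [DC ∥ BE ∩ CE ∥ DB]
2. B_y = -59/3  [DC ∥ BE ∩ CE ∥ DB]
   → B = (-52/3, -59/3)
3. A_x = -408/41  [D, C, A are collinear ∩ EA ⟂ DC]
4. A_y = -264/41  [D, C, A are collinear ∩ EA ⟂ DC]
   → A = (-408/41, -264/41)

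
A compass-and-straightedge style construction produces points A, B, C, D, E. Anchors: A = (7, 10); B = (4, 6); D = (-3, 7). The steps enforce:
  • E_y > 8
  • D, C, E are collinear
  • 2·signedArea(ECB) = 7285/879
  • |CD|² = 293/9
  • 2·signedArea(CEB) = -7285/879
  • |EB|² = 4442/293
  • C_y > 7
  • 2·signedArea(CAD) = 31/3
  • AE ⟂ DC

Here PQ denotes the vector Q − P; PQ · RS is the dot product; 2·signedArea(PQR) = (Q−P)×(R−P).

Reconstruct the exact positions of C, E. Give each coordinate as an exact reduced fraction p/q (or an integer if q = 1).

C = (8/3, 23/3)
E = (2113/293, 2403/293)

1. C_x = 8/3  [line 3·x + -10·y + 206/3 = 0 ∩ |CD|² = 293/9]
2. C_y = 23/3  [line 3·x + -10·y + 206/3 = 0 ∩ |CD|² = 293/9]
   → C = (8/3, 23/3)
3. E_x = 2113/293  [D, C, E are collinear ∩ AE ⟂ DC]
4. E_y = 2403/293  [D, C, E are collinear ∩ AE ⟂ DC]
   → E = (2113/293, 2403/293)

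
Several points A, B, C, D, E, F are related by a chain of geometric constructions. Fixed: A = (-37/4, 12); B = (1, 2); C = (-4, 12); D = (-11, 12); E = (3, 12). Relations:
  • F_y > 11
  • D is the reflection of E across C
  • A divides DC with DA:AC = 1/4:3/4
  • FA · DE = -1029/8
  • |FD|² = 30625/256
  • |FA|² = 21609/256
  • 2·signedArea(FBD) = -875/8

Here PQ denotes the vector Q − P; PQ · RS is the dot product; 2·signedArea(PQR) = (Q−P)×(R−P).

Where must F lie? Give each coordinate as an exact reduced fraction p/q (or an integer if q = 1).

1. F_x = -1/16  [FA · DE = -1029/8 ∩ 2·signedArea(FBD) = -875/8]
2. F_y = 12  [FA · DE = -1029/8 ∩ 2·signedArea(FBD) = -875/8]
   → F = (-1/16, 12)

F = (-1/16, 12)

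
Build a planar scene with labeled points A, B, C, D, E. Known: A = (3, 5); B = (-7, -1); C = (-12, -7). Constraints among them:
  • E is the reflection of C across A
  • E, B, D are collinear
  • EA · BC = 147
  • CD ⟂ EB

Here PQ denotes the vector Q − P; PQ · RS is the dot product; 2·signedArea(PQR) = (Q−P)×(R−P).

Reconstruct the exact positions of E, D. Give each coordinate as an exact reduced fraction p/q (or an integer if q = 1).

1. E_x = 18  [E is the reflection of C across A]
2. E_y = 17  [E is the reflection of C across A]
   → E = (18, 17)
3. D_x = -12468/949  [E, B, D are collinear ∩ CD ⟂ EB]
4. D_y = -5143/949  [E, B, D are collinear ∩ CD ⟂ EB]
   → D = (-12468/949, -5143/949)

D = (-12468/949, -5143/949)
E = (18, 17)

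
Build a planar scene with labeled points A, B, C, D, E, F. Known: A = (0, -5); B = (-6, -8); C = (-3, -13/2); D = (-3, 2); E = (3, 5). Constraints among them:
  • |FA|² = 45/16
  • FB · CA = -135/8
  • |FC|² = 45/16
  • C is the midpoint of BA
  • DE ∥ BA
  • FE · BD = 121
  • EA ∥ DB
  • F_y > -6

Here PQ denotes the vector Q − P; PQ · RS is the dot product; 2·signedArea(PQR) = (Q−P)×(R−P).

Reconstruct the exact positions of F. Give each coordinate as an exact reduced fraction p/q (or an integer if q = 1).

F = (-3/2, -23/4)

1. F_x = -3/2  [FE · BD = 121 ∩ FB · CA = -135/8]
2. F_y = -23/4  [FE · BD = 121 ∩ FB · CA = -135/8]
   → F = (-3/2, -23/4)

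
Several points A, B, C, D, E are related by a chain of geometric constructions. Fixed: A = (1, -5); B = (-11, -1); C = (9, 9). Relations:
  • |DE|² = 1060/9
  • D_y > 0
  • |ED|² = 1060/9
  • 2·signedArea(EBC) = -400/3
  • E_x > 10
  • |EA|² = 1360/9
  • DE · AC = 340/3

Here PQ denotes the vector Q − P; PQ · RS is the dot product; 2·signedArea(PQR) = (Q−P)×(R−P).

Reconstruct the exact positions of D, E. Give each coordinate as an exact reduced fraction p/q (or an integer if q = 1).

1. E_x = 31/3  [line -10·x + 20·y + 130/3 = 0 ∩ |EA|² = 1360/9]
2. E_y = 3  [line -10·x + 20·y + 130/3 = 0 ∩ |EA|² = 1360/9]
   → E = (31/3, 3)
3. D_x = -1/3  [line -8·x + -14·y + 34/3 = 0 ∩ |DE|² = 1060/9]
4. D_y = 1  [line -8·x + -14·y + 34/3 = 0 ∩ |DE|² = 1060/9]
   → D = (-1/3, 1)

D = (-1/3, 1)
E = (31/3, 3)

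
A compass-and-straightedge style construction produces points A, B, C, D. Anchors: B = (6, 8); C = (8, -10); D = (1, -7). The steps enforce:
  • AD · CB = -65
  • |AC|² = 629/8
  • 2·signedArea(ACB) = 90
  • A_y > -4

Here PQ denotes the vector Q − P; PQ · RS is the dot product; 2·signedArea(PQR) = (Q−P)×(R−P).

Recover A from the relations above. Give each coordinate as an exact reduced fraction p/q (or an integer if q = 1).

1. A_x = 9/4  [AD · CB = -65 ∩ 2·signedArea(ACB) = 90]
2. A_y = -13/4  [AD · CB = -65 ∩ 2·signedArea(ACB) = 90]
   → A = (9/4, -13/4)

A = (9/4, -13/4)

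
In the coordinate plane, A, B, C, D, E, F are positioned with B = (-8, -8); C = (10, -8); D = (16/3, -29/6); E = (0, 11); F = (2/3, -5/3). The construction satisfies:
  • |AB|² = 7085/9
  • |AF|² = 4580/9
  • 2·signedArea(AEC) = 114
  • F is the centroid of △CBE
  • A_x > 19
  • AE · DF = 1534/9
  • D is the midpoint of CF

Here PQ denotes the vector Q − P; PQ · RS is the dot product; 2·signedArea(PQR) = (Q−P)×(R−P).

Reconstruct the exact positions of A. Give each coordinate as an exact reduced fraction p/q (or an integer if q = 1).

1. A_x = 58/3  [AE · DF = 1534/9 ∩ 2·signedArea(AEC) = 114]
2. A_y = -43/3  [AE · DF = 1534/9 ∩ 2·signedArea(AEC) = 114]
   → A = (58/3, -43/3)

A = (58/3, -43/3)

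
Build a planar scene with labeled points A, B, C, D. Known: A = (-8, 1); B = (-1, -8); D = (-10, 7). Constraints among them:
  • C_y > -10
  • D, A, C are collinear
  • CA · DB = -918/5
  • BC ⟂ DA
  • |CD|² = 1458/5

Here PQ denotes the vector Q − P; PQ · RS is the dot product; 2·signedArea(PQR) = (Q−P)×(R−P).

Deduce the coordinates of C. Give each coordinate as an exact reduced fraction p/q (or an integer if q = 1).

C = (-23/5, -46/5)

1. C_x = -23/5  [D, A, C are collinear ∩ BC ⟂ DA]
2. C_y = -46/5  [D, A, C are collinear ∩ BC ⟂ DA]
   → C = (-23/5, -46/5)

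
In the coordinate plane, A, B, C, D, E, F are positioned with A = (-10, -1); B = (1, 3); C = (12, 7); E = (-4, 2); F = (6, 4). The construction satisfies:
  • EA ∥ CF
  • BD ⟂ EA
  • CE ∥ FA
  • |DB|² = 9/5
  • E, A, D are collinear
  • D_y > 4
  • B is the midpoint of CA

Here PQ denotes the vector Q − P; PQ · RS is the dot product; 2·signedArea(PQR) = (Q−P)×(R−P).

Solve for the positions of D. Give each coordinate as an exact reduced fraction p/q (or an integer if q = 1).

D = (2/5, 21/5)

1. D_x = 2/5  [E, A, D are collinear ∩ BD ⟂ EA]
2. D_y = 21/5  [E, A, D are collinear ∩ BD ⟂ EA]
   → D = (2/5, 21/5)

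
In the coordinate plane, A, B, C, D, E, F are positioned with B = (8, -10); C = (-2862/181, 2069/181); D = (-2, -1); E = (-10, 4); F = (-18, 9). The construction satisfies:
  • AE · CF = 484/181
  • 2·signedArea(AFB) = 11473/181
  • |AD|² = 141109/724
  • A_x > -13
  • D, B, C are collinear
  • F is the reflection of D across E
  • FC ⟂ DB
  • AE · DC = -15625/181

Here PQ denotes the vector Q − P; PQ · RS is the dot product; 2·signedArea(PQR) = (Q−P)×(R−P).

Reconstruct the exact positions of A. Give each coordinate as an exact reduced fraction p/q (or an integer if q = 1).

A = (-2336/181, 2793/362)

1. A_x = -2336/181  [AE · DC = -15625/181 ∩ 2·signedArea(AFB) = 11473/181]
2. A_y = 2793/362  [AE · DC = -15625/181 ∩ 2·signedArea(AFB) = 11473/181]
   → A = (-2336/181, 2793/362)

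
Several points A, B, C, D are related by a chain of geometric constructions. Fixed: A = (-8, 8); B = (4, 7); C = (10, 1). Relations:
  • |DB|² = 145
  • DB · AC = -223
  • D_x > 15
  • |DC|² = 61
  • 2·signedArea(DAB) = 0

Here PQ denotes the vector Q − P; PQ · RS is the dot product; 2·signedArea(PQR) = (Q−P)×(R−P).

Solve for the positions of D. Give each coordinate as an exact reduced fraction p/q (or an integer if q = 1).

1. D_x = 16  [2·signedArea(DAB) = 0 ∩ DB · AC = -223]
2. D_y = 6  [2·signedArea(DAB) = 0 ∩ DB · AC = -223]
   → D = (16, 6)

D = (16, 6)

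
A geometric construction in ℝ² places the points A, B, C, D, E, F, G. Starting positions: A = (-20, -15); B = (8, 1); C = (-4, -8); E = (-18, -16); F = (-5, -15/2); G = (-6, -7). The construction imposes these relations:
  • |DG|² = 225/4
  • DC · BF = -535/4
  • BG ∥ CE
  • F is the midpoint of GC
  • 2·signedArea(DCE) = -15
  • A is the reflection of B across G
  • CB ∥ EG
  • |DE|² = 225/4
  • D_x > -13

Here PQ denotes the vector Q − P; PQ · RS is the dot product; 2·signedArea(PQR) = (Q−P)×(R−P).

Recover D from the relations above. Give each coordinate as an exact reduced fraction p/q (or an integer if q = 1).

D = (-12, -23/2)

1. D_x = -12  [DC · BF = -535/4 ∩ 2·signedArea(DCE) = -15]
2. D_y = -23/2  [DC · BF = -535/4 ∩ 2·signedArea(DCE) = -15]
   → D = (-12, -23/2)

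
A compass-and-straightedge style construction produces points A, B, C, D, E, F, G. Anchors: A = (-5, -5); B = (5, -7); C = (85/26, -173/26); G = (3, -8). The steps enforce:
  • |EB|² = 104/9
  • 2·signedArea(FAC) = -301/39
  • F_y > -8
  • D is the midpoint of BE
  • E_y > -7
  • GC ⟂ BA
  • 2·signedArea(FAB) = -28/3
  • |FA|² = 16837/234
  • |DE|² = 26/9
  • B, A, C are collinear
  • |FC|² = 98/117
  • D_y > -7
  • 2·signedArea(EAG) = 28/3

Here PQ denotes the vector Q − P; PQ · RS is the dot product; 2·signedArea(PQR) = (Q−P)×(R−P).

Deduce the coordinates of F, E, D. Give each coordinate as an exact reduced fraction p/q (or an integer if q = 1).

D = (10/3, -20/3)
E = (5/3, -19/3)
F = (241/78, -589/78)

1. F_x = 241/78  [line 43/26·x + 215/26·y + 172/3 = 0 ∩ |FC|² = 98/117]
2. F_y = -589/78  [line 43/26·x + 215/26·y + 172/3 = 0 ∩ |FC|² = 98/117]
   → F = (241/78, -589/78)
3. E_x = 5/3  [line 3·x + 8·y + 137/3 = 0 ∩ |EB|² = 104/9]
4. E_y = -19/3  [line 3·x + 8·y + 137/3 = 0 ∩ |EB|² = 104/9]
   → E = (5/3, -19/3)
5. D_x = 10/3  [D is the midpoint of BE]
6. D_y = -20/3  [D is the midpoint of BE]
   → D = (10/3, -20/3)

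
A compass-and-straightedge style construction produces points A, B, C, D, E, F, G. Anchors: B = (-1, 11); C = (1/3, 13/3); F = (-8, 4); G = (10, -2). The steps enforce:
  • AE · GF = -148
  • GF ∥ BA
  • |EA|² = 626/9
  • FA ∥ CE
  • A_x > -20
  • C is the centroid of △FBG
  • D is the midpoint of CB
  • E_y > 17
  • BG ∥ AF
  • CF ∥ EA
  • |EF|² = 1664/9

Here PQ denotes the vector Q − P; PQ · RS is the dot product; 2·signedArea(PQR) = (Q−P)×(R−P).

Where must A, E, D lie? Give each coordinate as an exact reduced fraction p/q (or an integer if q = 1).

1. A_x = -19  [BG ∥ AF ∩ GF ∥ BA]
2. A_y = 17  [BG ∥ AF ∩ GF ∥ BA]
   → A = (-19, 17)
3. E_x = -32/3  [CF ∥ EA ∩ FA ∥ CE]
4. E_y = 52/3  [CF ∥ EA ∩ FA ∥ CE]
   → E = (-32/3, 52/3)
5. D_x = -1/3  [D is the midpoint of CB]
6. D_y = 23/3  [D is the midpoint of CB]
   → D = (-1/3, 23/3)

A = (-19, 17)
D = (-1/3, 23/3)
E = (-32/3, 52/3)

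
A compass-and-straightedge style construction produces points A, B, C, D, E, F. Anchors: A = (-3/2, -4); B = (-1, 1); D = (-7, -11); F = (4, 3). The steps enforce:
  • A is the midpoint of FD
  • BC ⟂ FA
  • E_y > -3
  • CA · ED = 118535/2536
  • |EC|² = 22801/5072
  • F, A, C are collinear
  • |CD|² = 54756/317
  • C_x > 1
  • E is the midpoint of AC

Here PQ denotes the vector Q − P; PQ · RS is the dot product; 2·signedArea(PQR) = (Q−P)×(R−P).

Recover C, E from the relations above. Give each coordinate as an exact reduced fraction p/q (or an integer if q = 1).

1. C_x = 355/317  [F, A, C are collinear ∩ BC ⟂ FA]
2. C_y = -211/317  [F, A, C are collinear ∩ BC ⟂ FA]
   → C = (355/317, -211/317)
3. E_x = -241/1268  [E is the midpoint of AC]
4. E_y = -1479/634  [E is the midpoint of AC]
   → E = (-241/1268, -1479/634)

C = (355/317, -211/317)
E = (-241/1268, -1479/634)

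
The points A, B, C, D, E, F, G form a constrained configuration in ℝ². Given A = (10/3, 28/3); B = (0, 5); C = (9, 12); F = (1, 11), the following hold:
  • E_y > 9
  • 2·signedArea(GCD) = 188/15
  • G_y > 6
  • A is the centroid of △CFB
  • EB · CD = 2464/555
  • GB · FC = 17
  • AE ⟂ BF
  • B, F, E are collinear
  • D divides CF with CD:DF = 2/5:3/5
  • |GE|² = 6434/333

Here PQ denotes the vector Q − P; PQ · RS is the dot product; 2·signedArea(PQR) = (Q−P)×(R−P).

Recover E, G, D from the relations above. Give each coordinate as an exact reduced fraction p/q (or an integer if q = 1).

1. E_x = 88/111  [B, F, E are collinear ∩ AE ⟂ BF]
2. E_y = 361/37  [B, F, E are collinear ∩ AE ⟂ BF]
   → E = (88/111, 361/37)
3. D_x = 29/5  [D divides CF with CD:DF = 2/5:3/5]
4. D_y = 58/5  [D divides CF with CD:DF = 2/5:3/5]
   → D = (29/5, 58/5)
5. G_x = -7/3  [2·signedArea(GCD) = 188/15 ∩ GB · FC = 17]
6. G_y = 20/3  [2·signedArea(GCD) = 188/15 ∩ GB · FC = 17]
   → G = (-7/3, 20/3)

D = (29/5, 58/5)
E = (88/111, 361/37)
G = (-7/3, 20/3)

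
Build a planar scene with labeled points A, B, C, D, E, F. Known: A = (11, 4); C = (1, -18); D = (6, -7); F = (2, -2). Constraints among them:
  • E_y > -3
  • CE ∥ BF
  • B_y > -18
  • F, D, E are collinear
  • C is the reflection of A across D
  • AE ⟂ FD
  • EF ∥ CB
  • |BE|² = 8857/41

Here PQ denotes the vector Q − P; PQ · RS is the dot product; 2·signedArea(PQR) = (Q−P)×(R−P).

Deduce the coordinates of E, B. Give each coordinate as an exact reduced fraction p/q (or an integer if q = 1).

1. E_x = 106/41  [F, D, E are collinear ∩ AE ⟂ FD]
2. E_y = -112/41  [F, D, E are collinear ∩ AE ⟂ FD]
   → E = (106/41, -112/41)
3. B_x = 17/41  [CE ∥ BF ∩ EF ∥ CB]
4. B_y = -708/41  [CE ∥ BF ∩ EF ∥ CB]
   → B = (17/41, -708/41)

B = (17/41, -708/41)
E = (106/41, -112/41)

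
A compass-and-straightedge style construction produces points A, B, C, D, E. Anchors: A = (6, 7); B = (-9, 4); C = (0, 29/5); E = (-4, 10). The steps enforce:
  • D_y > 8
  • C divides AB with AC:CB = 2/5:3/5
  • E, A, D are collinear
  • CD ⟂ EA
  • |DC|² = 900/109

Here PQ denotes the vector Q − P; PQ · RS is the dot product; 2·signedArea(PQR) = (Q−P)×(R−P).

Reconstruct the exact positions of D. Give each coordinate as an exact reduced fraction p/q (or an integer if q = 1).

D = (90/109, 4661/545)

1. D_x = 90/109  [E, A, D are collinear ∩ CD ⟂ EA]
2. D_y = 4661/545  [E, A, D are collinear ∩ CD ⟂ EA]
   → D = (90/109, 4661/545)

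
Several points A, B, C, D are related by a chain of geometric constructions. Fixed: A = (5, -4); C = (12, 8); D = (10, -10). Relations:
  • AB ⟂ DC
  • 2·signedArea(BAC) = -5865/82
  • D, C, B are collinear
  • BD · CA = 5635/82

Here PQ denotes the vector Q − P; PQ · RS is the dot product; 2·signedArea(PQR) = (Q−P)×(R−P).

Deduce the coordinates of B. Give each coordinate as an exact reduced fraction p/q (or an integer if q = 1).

B = (869/82, -379/82)

1. B_x = 869/82  [D, C, B are collinear ∩ AB ⟂ DC]
2. B_y = -379/82  [D, C, B are collinear ∩ AB ⟂ DC]
   → B = (869/82, -379/82)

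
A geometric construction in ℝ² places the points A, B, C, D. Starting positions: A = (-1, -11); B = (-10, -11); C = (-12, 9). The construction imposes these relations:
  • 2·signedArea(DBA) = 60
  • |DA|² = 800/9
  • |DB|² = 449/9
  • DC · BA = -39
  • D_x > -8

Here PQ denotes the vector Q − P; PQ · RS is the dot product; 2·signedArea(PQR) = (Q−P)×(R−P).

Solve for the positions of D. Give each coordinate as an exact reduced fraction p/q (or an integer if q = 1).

D = (-23/3, -13/3)

1. D_x = -23/3  [DC · BA = -39 ∩ 2·signedArea(DBA) = 60]
2. D_y = -13/3  [DC · BA = -39 ∩ 2·signedArea(DBA) = 60]
   → D = (-23/3, -13/3)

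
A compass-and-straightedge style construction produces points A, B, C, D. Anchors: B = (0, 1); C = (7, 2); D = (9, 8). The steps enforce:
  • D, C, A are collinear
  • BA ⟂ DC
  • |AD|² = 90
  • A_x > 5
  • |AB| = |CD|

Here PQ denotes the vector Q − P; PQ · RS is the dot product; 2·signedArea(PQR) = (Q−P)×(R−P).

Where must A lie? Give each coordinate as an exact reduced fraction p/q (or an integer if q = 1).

A = (6, -1)

1. A_x = 6  [D, C, A are collinear ∩ BA ⟂ DC]
2. A_y = -1  [D, C, A are collinear ∩ BA ⟂ DC]
   → A = (6, -1)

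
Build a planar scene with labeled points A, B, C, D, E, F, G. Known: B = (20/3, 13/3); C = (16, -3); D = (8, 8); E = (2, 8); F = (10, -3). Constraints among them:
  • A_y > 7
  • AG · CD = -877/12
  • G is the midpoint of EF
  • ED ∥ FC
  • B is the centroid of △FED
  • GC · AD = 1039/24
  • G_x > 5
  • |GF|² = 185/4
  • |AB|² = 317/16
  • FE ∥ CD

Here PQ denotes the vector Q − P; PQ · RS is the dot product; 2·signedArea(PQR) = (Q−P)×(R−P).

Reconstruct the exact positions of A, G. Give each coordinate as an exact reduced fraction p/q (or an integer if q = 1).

A = (19/6, 85/12)
G = (6, 5/2)

1. G_x = 6  [G is the midpoint of EF]
2. G_y = 5/2  [G is the midpoint of EF]
   → G = (6, 5/2)
3. A_x = 19/6  [AG · CD = -877/12 ∩ GC · AD = 1039/24]
4. A_y = 85/12  [AG · CD = -877/12 ∩ GC · AD = 1039/24]
   → A = (19/6, 85/12)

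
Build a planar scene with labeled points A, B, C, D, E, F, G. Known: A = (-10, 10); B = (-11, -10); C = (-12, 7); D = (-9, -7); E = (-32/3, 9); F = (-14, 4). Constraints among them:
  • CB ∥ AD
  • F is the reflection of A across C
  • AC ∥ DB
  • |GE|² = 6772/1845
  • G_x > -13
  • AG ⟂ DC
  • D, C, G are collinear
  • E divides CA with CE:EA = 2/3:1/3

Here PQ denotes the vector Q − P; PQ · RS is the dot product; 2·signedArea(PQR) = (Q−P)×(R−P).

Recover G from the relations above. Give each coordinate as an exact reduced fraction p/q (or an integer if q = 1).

G = (-2568/205, 1939/205)

1. G_x = -2568/205  [D, C, G are collinear ∩ AG ⟂ DC]
2. G_y = 1939/205  [D, C, G are collinear ∩ AG ⟂ DC]
   → G = (-2568/205, 1939/205)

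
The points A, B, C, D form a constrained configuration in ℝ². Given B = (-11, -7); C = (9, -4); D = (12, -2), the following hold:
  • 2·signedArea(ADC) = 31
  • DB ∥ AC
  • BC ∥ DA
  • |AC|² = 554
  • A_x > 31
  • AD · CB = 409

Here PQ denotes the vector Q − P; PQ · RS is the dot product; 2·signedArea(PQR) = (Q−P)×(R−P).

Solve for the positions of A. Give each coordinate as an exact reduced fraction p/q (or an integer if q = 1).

A = (32, 1)

1. A_x = 32  [DB ∥ AC ∩ BC ∥ DA]
2. A_y = 1  [DB ∥ AC ∩ BC ∥ DA]
   → A = (32, 1)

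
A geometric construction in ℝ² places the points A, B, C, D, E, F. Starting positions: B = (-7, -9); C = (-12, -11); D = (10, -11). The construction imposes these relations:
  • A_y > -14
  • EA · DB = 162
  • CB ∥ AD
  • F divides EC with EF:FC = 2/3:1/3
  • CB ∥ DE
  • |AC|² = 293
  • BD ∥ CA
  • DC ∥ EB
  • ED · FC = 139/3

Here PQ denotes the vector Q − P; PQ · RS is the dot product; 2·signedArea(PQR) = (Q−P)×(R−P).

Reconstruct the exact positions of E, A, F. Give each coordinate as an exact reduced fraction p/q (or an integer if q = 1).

A = (5, -13)
E = (15, -9)
F = (-3, -31/3)

1. E_x = 15  [DC ∥ EB ∩ CB ∥ DE]
2. E_y = -9  [DC ∥ EB ∩ CB ∥ DE]
   → E = (15, -9)
3. A_x = 5  [CB ∥ AD ∩ BD ∥ CA]
4. A_y = -13  [CB ∥ AD ∩ BD ∥ CA]
   → A = (5, -13)
5. F_x = -3  [F divides EC with EF:FC = 2/3:1/3]
6. F_y = -31/3  [F divides EC with EF:FC = 2/3:1/3]
   → F = (-3, -31/3)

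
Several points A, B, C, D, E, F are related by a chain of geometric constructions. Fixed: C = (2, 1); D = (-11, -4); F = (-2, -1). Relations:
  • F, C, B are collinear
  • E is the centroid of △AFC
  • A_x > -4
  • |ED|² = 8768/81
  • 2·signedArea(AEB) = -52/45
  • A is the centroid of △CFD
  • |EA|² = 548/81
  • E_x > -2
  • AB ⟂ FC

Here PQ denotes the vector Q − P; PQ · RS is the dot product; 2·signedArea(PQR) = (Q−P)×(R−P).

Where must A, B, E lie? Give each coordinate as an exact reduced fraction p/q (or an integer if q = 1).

A = (-11/3, -4/3)
B = (-52/15, -26/15)
E = (-11/9, -4/9)

1. A_x = -11/3  [A is the centroid of △CFD]
2. A_y = -4/3  [A is the centroid of △CFD]
   → A = (-11/3, -4/3)
3. B_x = -52/15  [F, C, B are collinear ∩ AB ⟂ FC]
4. B_y = -26/15  [F, C, B are collinear ∩ AB ⟂ FC]
   → B = (-52/15, -26/15)
5. E_x = -11/9  [E is the centroid of △AFC]
6. E_y = -4/9  [E is the centroid of △AFC]
   → E = (-11/9, -4/9)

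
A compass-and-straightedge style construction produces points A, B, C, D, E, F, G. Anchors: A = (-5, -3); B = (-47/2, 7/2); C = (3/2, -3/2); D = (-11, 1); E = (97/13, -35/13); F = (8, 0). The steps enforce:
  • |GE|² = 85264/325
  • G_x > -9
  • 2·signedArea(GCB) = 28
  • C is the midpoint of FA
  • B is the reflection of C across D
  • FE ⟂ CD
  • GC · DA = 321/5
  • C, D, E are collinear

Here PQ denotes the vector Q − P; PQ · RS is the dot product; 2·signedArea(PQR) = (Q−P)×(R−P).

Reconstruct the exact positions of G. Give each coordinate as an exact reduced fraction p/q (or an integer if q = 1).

1. G_x = -43/5  [2·signedArea(GCB) = 28 ∩ GC · DA = 321/5]
2. G_y = -3/5  [2·signedArea(GCB) = 28 ∩ GC · DA = 321/5]
   → G = (-43/5, -3/5)

G = (-43/5, -3/5)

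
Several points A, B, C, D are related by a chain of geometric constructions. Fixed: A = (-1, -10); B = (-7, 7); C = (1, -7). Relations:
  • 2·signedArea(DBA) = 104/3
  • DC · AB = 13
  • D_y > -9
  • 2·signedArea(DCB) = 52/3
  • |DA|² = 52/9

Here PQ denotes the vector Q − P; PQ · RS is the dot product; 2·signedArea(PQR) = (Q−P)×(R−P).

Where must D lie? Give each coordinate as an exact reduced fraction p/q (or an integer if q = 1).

D = (1/3, -8)

1. D_x = 1/3  [2·signedArea(DBA) = 104/3 ∩ DC · AB = 13]
2. D_y = -8  [2·signedArea(DBA) = 104/3 ∩ DC · AB = 13]
   → D = (1/3, -8)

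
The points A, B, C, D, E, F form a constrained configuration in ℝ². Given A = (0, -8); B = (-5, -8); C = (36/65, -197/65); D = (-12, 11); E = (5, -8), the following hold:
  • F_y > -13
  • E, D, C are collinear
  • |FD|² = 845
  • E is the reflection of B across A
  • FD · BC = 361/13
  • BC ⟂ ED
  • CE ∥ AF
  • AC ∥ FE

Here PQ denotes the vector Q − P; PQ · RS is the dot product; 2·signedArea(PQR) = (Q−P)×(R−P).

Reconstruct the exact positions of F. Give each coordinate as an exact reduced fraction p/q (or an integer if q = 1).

F = (289/65, -843/65)

1. F_x = 289/65  [AC ∥ FE ∩ CE ∥ AF]
2. F_y = -843/65  [AC ∥ FE ∩ CE ∥ AF]
   → F = (289/65, -843/65)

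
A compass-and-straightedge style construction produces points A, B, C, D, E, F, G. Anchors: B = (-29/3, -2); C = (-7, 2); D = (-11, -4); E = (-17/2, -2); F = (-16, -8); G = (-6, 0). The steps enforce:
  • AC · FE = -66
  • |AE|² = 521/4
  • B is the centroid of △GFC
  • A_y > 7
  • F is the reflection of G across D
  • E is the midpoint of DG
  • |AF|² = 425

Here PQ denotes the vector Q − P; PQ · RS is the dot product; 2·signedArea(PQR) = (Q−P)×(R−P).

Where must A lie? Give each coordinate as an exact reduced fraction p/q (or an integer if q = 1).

A = (-3, 8)

1. A_x = -3  [line -15/2·x + -6·y + 51/2 = 0 ∩ |AE|² = 521/4]
2. A_y = 8  [line -15/2·x + -6·y + 51/2 = 0 ∩ |AE|² = 521/4]
   → A = (-3, 8)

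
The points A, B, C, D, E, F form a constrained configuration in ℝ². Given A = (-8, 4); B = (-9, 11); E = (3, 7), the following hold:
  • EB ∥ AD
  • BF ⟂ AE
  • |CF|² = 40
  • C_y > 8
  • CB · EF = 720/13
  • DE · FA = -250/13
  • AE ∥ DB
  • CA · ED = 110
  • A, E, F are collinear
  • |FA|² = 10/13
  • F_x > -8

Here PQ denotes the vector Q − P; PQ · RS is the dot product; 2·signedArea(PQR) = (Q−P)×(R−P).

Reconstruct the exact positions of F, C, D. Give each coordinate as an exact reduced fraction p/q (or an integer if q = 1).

1. F_x = -93/13  [A, E, F are collinear ∩ BF ⟂ AE]
2. F_y = 55/13  [A, E, F are collinear ∩ BF ⟂ AE]
   → F = (-93/13, 55/13)
3. C_x = -3  [line 132/13·x + 36/13·y + 72/13 = 0 ∩ |CF|² = 40]
4. C_y = 9  [line 132/13·x + 36/13·y + 72/13 = 0 ∩ |CF|² = 40]
   → C = (-3, 9)
5. D_x = -20  [CA · ED = 110 ∩ AE ∥ DB]
6. D_y = 8  [CA · ED = 110 ∩ AE ∥ DB]
   → D = (-20, 8)

C = (-3, 9)
D = (-20, 8)
F = (-93/13, 55/13)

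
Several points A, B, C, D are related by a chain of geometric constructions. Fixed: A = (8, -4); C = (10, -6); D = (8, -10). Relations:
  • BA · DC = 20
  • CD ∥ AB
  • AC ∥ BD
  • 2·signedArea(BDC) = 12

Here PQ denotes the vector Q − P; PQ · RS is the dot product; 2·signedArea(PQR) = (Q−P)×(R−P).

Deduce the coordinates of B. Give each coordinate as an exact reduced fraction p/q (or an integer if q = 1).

1. B_x = 6  [AC ∥ BD ∩ CD ∥ AB]
2. B_y = -8  [AC ∥ BD ∩ CD ∥ AB]
   → B = (6, -8)

B = (6, -8)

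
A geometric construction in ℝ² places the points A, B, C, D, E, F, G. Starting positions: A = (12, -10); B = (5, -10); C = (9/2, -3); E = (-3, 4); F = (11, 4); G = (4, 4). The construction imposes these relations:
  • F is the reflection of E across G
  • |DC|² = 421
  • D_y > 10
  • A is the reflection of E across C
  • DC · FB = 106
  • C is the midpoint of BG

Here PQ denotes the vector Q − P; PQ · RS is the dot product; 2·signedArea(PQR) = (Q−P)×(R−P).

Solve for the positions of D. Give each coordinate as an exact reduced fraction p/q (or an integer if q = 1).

1. D_x = -21/2  [line 6·x + 14·y + -91 = 0 ∩ |DC|² = 421]
2. D_y = 11  [line 6·x + 14·y + -91 = 0 ∩ |DC|² = 421]
   → D = (-21/2, 11)

D = (-21/2, 11)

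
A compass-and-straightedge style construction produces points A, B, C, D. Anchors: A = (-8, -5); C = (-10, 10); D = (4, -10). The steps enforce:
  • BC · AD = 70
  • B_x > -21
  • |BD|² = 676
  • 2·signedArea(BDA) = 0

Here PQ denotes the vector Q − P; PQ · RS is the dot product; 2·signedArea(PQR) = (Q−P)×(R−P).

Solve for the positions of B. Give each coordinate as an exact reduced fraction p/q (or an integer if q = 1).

1. B_x = -20  [2·signedArea(BDA) = 0 ∩ BC · AD = 70]
2. B_y = 0  [2·signedArea(BDA) = 0 ∩ BC · AD = 70]
   → B = (-20, 0)

B = (-20, 0)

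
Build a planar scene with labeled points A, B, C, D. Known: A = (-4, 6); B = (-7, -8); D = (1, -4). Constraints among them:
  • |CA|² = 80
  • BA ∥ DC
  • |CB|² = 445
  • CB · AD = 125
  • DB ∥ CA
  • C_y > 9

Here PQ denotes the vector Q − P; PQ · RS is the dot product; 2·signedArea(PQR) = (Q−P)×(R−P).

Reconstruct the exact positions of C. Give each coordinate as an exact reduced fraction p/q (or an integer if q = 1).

C = (4, 10)

1. C_x = 4  [DB ∥ CA ∩ BA ∥ DC]
2. C_y = 10  [DB ∥ CA ∩ BA ∥ DC]
   → C = (4, 10)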